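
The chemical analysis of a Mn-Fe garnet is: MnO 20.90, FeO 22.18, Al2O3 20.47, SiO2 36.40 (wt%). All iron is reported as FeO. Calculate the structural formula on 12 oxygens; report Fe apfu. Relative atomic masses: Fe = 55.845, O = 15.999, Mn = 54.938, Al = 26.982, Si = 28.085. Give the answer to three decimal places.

20.90 wt% MnO ÷ 70.937 g/mol = 0.29463 mol, giving 0.29463 Mn and 0.29463 O.
22.18 wt% FeO ÷ 71.844 g/mol = 0.30872 mol, giving 0.30872 Fe and 0.30872 O.
20.47 wt% Al2O3 ÷ 101.961 g/mol = 0.20076 mol, giving 0.40152 Al and 0.60228 O.
36.40 wt% SiO2 ÷ 60.083 g/mol = 0.60583 mol, giving 0.60583 Si and 1.21166 O.
Oxygen sums to 2.41729; scaling by 12/2.41729 = 4.96424 puts the formula on 12 O.
Fe: 0.30872 × 4.96424 = 1.533 atoms per formula unit.

1.533 Fe apfu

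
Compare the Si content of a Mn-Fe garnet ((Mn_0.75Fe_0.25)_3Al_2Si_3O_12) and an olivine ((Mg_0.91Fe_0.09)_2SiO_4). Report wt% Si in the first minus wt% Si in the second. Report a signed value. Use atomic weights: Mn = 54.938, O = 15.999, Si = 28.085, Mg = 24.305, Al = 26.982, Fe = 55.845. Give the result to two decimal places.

M((Mn_0.75Fe_0.25)_3Al_2Si_3O_12) = 495.701 g/mol, so wt% Si = 84.255/495.701 × 100 = 17.00%.
M((Mg_0.91Fe_0.09)_2SiO_4) = 146.368 g/mol, so wt% Si = 28.085/146.368 × 100 = 19.19%.
17.00 − 19.19 = -2.19 pp.

-2.19 percentage points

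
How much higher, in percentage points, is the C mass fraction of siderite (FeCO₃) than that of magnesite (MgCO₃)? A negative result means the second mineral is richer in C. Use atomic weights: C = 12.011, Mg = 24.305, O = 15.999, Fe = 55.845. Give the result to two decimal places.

First mineral: 12.011 g C in 115.853 g formula = 10.37 wt% C.
Second mineral: 12.011 g C in 84.313 g formula = 14.25 wt% C.
10.37% − 14.25% gives a difference of -3.88 percentage points.

-3.88 percentage points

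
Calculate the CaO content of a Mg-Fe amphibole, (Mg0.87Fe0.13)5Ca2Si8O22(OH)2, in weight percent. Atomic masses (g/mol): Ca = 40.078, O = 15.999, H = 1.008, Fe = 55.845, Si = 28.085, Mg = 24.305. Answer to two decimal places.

13.47 wt%

Formula mass = 832.854 g/mol.
2 Ca → 2.0000 mol CaO per formula unit; M(CaO) = 56.077, so CaO mass = 112.154 g.
112.154/832.854 × 100 = 13.47 wt%.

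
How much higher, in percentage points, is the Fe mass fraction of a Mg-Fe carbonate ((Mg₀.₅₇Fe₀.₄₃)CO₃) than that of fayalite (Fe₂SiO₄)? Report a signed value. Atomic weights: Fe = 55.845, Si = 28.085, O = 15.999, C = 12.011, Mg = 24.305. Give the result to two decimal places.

First mineral: 24.013 g Fe in 97.875 g formula = 24.53 wt% Fe.
Second mineral: 111.690 g Fe in 203.771 g formula = 54.81 wt% Fe.
24.53% − 54.81% gives a difference of -30.28 percentage points.

-30.28 percentage points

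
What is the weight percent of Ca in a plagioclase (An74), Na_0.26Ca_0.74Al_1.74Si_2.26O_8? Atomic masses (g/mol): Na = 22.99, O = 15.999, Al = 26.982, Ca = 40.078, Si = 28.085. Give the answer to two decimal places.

Molar mass of Na_0.26Ca_0.74Al_1.74Si_2.26O_8: 0.26·22.99 + 0.74·40.078 + 1.74·26.982 + 2.26·28.085 + 8·15.999 = 274.048 g/mol.
Mass of Ca per formula unit: 0.74 × 40.078 = 29.658 g.
Weight fraction Ca = 29.658 / 274.048 = 0.1082.

10.82 mass %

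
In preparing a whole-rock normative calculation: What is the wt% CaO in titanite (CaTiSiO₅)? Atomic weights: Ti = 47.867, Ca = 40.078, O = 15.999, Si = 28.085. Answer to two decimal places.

M(CaTiSiO₅) = 196.025 g/mol; M(CaO) = 56.077 g/mol.
Moles CaO per formula unit = 1 Ca ÷ 1 = 1.0000.
CaO fraction = (1.0000 × 56.077) / 196.025 = 56.077/196.025 = 0.2861.

28.61 wt%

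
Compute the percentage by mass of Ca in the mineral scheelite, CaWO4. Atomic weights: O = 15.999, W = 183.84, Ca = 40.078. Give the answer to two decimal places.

13.92 mass %

Molar mass of CaWO4: 1*40.078 + 1*183.84 + 4*15.999 = 287.914 g/mol.
Mass of Ca per formula unit: 1 × 40.078 = 40.078 g.
Weight fraction Ca = 40.078 / 287.914 = 0.1392.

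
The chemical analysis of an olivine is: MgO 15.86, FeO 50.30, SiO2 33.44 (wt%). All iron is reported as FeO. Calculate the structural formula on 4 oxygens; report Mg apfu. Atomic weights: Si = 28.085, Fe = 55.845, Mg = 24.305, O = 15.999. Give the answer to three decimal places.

0.713 Mg apfu

MgO: 15.86/40.304 = 0.39351 mol → 0.39351 mol Mg, 0.39351 mol O.
FeO: 50.30/71.844 = 0.70013 mol → 0.70013 mol Fe, 0.70013 mol O.
SiO2: 33.44/60.083 = 0.55656 mol → 0.55656 mol Si, 1.11312 mol O.
Total oxygen = 2.20676 mol. Normalization factor = 4/2.20676 = 1.81261.
Mg per 4 O = 0.39351 × 1.81261 = 0.713.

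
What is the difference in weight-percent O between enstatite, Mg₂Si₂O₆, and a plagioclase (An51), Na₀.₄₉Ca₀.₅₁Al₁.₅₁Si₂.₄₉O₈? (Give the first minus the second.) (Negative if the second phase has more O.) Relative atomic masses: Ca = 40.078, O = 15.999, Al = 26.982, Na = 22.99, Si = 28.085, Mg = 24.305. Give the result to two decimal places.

0.47 percentage points

First mineral: 95.994 g O in 200.774 g formula = 47.81 wt% O.
Second mineral: 127.992 g O in 270.371 g formula = 47.34 wt% O.
47.81% − 47.34% gives a difference of 0.47 percentage points.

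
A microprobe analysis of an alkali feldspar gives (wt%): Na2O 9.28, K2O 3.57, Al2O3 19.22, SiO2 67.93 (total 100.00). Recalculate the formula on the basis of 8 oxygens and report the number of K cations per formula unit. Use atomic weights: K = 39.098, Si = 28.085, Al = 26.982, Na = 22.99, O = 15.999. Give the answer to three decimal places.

9.28 wt% Na2O ÷ 61.979 g/mol = 0.14973 mol, giving 0.29946 Na and 0.14973 O.
3.57 wt% K2O ÷ 94.195 g/mol = 0.03790 mol, giving 0.07580 K and 0.03790 O.
19.22 wt% Al2O3 ÷ 101.961 g/mol = 0.18850 mol, giving 0.37700 Al and 0.56550 O.
67.93 wt% SiO2 ÷ 60.083 g/mol = 1.13060 mol, giving 1.13060 Si and 2.26120 O.
Oxygen sums to 3.01433; scaling by 8/3.01433 = 2.65399 puts the formula on 8 O.
K: 0.07580 × 2.65399 = 0.201 atoms per formula unit.

0.201 K apfu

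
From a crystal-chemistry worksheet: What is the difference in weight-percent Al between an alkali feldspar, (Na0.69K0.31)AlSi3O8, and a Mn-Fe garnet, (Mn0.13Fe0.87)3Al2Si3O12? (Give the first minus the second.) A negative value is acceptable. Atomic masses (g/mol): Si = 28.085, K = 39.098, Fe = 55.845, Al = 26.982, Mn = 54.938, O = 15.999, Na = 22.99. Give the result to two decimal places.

First mineral: 26.982 g Al in 267.212 g formula = 10.10 wt% Al.
Second mineral: 53.964 g Al in 497.388 g formula = 10.85 wt% Al.
10.10% − 10.85% gives a difference of -0.75 percentage points.

-0.75 percentage points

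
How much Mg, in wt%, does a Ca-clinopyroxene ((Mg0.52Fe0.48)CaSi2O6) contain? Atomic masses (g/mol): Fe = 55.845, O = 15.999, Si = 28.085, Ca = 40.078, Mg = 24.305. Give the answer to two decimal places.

5.46 wt%

Molar mass of (Mg0.52Fe0.48)CaSi2O6: 0.52*24.305 + 0.48*55.845 + 1*40.078 + 2*28.085 + 6*15.999 = 231.686 g/mol.
Mass of Mg per formula unit: 0.52 × 24.305 = 12.639 g.
Weight fraction Mg = 12.639 / 231.686 = 0.0546.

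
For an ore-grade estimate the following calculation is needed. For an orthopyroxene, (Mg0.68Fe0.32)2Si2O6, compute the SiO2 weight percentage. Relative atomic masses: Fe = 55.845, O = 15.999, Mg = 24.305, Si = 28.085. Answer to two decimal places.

Formula mass = 220.960 g/mol.
2 Si → 2.0000 mol SiO2 per formula unit; M(SiO2) = 60.083, so SiO2 mass = 120.166 g.
120.166/220.960 × 100 = 54.38 wt%.

54.38 wt%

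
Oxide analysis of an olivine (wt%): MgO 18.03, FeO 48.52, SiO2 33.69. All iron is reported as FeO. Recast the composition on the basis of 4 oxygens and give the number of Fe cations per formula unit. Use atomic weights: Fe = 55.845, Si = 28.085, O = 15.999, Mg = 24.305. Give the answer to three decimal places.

1.204 Fe apfu

MgO: 18.03/40.304 = 0.44735 mol → 0.44735 mol Mg, 0.44735 mol O.
FeO: 48.52/71.844 = 0.67535 mol → 0.67535 mol Fe, 0.67535 mol O.
SiO2: 33.69/60.083 = 0.56072 mol → 0.56072 mol Si, 1.12144 mol O.
Total oxygen = 2.24414 mol. Normalization factor = 4/2.24414 = 1.78242.
Fe per 4 O = 0.67535 × 1.78242 = 1.204.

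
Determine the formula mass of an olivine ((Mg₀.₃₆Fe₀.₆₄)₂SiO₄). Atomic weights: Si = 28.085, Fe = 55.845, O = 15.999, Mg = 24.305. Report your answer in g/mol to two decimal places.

181.06 g/mol

The formula mass is the sum 0.72(24.305) + 1.28(55.845) + 1(28.085) + 4(15.999).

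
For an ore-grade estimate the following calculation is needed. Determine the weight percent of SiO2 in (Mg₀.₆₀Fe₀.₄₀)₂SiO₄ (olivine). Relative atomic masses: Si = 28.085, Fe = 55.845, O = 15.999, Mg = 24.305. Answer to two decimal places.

36.21 wt%

Formula mass = 165.923 g/mol.
1 Si → 1.0000 mol SiO2 per formula unit; M(SiO2) = 60.083, so SiO2 mass = 60.083 g.
60.083/165.923 × 100 = 36.21 wt%.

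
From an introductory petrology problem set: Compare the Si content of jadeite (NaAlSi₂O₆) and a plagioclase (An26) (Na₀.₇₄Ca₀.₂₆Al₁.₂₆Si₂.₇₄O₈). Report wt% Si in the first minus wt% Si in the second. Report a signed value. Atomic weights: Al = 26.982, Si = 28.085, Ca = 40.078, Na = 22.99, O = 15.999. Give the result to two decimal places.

-1.10 percentage points

First mineral: 56.170 g Si in 202.136 g formula = 27.79 wt% Si.
Second mineral: 76.953 g Si in 266.375 g formula = 28.89 wt% Si.
27.79% − 28.89% gives a difference of -1.10 percentage points.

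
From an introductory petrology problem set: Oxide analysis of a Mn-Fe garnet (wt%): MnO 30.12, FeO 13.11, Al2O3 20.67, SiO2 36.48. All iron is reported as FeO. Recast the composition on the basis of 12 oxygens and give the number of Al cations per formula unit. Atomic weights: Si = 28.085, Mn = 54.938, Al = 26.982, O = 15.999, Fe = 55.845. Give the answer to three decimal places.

MnO: 30.12/70.937 = 0.42460 mol → 0.42460 mol Mn, 0.42460 mol O.
FeO: 13.11/71.844 = 0.18248 mol → 0.18248 mol Fe, 0.18248 mol O.
Al2O3: 20.67/101.961 = 0.20272 mol → 0.40544 mol Al, 0.60816 mol O.
SiO2: 36.48/60.083 = 0.60716 mol → 0.60716 mol Si, 1.21432 mol O.
Total oxygen = 2.42956 mol. Normalization factor = 12/2.42956 = 4.93917.
Al per 12 O = 0.40544 × 4.93917 = 2.003.

2.003 Al apfu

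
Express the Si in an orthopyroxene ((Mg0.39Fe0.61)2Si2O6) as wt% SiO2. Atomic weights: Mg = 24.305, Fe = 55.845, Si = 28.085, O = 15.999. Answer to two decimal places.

Formula mass = 239.253 g/mol.
2 Si → 2.0000 mol SiO2 per formula unit; M(SiO2) = 60.083, so SiO2 mass = 120.166 g.
120.166/239.253 × 100 = 50.23 wt%.

50.23 wt%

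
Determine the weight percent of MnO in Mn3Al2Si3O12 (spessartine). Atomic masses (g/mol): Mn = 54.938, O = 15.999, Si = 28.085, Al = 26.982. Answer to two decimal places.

42.99 wt%

Molar mass of Mn3Al2Si3O12 = 3·54.938 + 2·26.982 + 3·28.085 + 12·15.999 = 495.021 g/mol.
Each formula unit contains 3 Mn, equivalent to 3/1 = 3.0000 mol MnO.
M(MnO) = 1×54.938 + 1×15.999 = 70.937 g/mol.
Mass of MnO per formula unit = 3.0000 × 70.937 = 212.811 g.
MnO wt% = 212.811 / 495.021 × 100 = 42.99%.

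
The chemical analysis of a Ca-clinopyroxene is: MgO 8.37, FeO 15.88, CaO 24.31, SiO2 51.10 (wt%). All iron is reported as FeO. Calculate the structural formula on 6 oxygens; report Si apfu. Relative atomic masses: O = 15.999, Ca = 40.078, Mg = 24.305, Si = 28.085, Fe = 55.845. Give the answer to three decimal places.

8.37 wt% MgO ÷ 40.304 g/mol = 0.20767 mol, giving 0.20767 Mg and 0.20767 O.
15.88 wt% FeO ÷ 71.844 g/mol = 0.22103 mol, giving 0.22103 Fe and 0.22103 O.
24.31 wt% CaO ÷ 56.077 g/mol = 0.43351 mol, giving 0.43351 Ca and 0.43351 O.
51.10 wt% SiO2 ÷ 60.083 g/mol = 0.85049 mol, giving 0.85049 Si and 1.70098 O.
Oxygen sums to 2.56319; scaling by 6/2.56319 = 2.34083 puts the formula on 6 O.
Si: 0.85049 × 2.34083 = 1.991 atoms per formula unit.

1.991 Si apfu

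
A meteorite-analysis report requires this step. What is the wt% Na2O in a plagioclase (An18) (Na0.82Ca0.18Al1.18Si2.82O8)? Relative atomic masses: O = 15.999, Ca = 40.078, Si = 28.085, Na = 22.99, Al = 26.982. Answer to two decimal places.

9.59 wt%

Formula mass = 265.096 g/mol.
0.82 Na → 0.4100 mol Na2O per formula unit; M(Na2O) = 61.979, so Na2O mass = 25.411 g.
25.411/265.096 × 100 = 9.59 wt%.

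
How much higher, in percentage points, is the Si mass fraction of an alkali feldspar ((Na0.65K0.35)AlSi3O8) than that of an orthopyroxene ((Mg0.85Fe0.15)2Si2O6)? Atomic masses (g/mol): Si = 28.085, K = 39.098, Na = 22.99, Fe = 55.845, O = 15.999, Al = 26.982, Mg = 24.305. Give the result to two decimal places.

M((Na0.65K0.35)AlSi3O8) = 267.857 g/mol, so wt% Si = 84.255/267.857 × 100 = 31.46%.
M((Mg0.85Fe0.15)2Si2O6) = 210.236 g/mol, so wt% Si = 56.170/210.236 × 100 = 26.72%.
31.46 − 26.72 = 4.74 pp.

4.74 percentage points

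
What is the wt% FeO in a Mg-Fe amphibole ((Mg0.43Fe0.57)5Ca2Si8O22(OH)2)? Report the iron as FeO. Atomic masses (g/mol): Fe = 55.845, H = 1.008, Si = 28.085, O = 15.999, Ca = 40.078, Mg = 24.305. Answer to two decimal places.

22.69 wt%

M((Mg0.43Fe0.57)5Ca2Si8O22(OH)2) = 902.242 g/mol; M(FeO) = 71.844 g/mol.
Moles FeO per formula unit = 2.85 Fe ÷ 1 = 2.8500.
FeO fraction = (2.8500 × 71.844) / 902.242 = 204.755/902.242 = 0.2269.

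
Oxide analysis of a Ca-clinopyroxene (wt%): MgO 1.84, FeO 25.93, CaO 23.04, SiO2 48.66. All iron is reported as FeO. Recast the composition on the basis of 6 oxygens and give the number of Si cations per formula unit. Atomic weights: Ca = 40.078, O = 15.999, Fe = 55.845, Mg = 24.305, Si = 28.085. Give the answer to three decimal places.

MgO: 1.84/40.304 = 0.04565 mol → 0.04565 mol Mg, 0.04565 mol O.
FeO: 25.93/71.844 = 0.36092 mol → 0.36092 mol Fe, 0.36092 mol O.
CaO: 23.04/56.077 = 0.41086 mol → 0.41086 mol Ca, 0.41086 mol O.
SiO2: 48.66/60.083 = 0.80988 mol → 0.80988 mol Si, 1.61976 mol O.
Total oxygen = 2.43719 mol. Normalization factor = 6/2.43719 = 2.46185.
Si per 6 O = 0.80988 × 2.46185 = 1.994.

1.994 Si apfu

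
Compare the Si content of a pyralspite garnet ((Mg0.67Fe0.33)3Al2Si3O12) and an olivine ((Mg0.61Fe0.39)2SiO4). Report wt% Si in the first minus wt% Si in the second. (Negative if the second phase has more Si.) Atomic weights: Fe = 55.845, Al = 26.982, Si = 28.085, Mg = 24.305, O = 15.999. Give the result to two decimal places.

Si in (Mg0.67Fe0.33)3Al2Si3O12: molar mass 434.347 g/mol; 3×28.085 = 84.255 g → 19.40 wt%.
Si in (Mg0.61Fe0.39)2SiO4: molar mass 165.292 g/mol; 1×28.085 = 28.085 g → 16.99 wt%.
Difference = 19.40 − 16.99 = 2.41 percentage points.

2.41 percentage points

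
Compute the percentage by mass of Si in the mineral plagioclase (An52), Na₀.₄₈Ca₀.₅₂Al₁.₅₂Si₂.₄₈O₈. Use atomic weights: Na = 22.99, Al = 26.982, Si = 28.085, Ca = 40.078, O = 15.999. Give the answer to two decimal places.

M(Na₀.₄₈Ca₀.₅₂Al₁.₅₂Si₂.₄₈O₈) = 270.531 g/mol.
Si contributes 2.48 × 28.085 = 69.651 g per mole.
69.651/270.531 = 0.2575 → 25.75%.

25.75 mass %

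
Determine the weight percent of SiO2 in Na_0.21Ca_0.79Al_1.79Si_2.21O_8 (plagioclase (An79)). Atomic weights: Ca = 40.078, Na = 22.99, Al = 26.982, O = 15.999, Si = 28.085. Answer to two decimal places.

48.31 wt%

M(Na_0.21Ca_0.79Al_1.79Si_2.21O_8) = 274.847 g/mol; M(SiO2) = 60.083 g/mol.
Moles SiO2 per formula unit = 2.21 Si ÷ 1 = 2.2100.
SiO2 fraction = (2.2100 × 60.083) / 274.847 = 132.783/274.847 = 0.4831.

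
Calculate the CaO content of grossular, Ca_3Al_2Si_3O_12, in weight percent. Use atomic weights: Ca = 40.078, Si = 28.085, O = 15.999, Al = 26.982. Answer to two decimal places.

Formula mass = 450.441 g/mol.
3 Ca → 3.0000 mol CaO per formula unit; M(CaO) = 56.077, so CaO mass = 168.231 g.
168.231/450.441 × 100 = 37.35 wt%.

37.35 wt%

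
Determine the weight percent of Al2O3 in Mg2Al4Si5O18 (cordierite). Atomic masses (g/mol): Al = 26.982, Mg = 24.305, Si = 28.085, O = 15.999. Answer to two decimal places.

34.86 wt%

Molar mass of Mg2Al4Si5O18 = 2·24.305 + 4·26.982 + 5·28.085 + 18·15.999 = 584.945 g/mol.
Each formula unit contains 4 Al, equivalent to 4/2 = 2.0000 mol Al2O3.
M(Al2O3) = 2×26.982 + 3×15.999 = 101.961 g/mol.
Mass of Al2O3 per formula unit = 2.0000 × 101.961 = 203.922 g.
Al2O3 wt% = 203.922 / 584.945 × 100 = 34.86%.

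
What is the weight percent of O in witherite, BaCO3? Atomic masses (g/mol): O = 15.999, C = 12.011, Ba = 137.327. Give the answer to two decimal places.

Molar mass of BaCO3: 1·137.327 + 1·12.011 + 3·15.999 = 197.335 g/mol.
Mass of O per formula unit: 3 × 15.999 = 47.997 g.
Weight fraction O = 47.997 / 197.335 = 0.2432.

24.32 mass %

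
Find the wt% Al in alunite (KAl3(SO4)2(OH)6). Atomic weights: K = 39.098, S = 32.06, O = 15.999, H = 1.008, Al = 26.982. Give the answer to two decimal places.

19.54 wt%

M(KAl3(SO4)2(OH)6) = 414.198 g/mol.
Al contributes 3 × 26.982 = 80.946 g per mole.
80.946/414.198 = 0.1954 → 19.54%.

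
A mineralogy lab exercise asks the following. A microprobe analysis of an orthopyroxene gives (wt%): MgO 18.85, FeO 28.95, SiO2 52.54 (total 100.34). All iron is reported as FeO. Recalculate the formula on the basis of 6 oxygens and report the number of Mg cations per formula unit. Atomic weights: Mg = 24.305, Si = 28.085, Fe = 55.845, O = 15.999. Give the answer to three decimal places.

MgO: 18.85/40.304 = 0.46770 mol → 0.46770 mol Mg, 0.46770 mol O.
FeO: 28.95/71.844 = 0.40296 mol → 0.40296 mol Fe, 0.40296 mol O.
SiO2: 52.54/60.083 = 0.87446 mol → 0.87446 mol Si, 1.74892 mol O.
Total oxygen = 2.61958 mol. Normalization factor = 6/2.61958 = 2.29044.
Mg per 6 O = 0.46770 × 2.29044 = 1.071.

1.071 Mg apfu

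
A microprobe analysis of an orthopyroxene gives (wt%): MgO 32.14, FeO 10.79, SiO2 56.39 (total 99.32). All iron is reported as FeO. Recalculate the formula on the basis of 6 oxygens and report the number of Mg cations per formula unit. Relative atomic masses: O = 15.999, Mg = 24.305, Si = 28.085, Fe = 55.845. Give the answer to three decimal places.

1.694 Mg apfu

MgO (M=40.304): mol = 0.79744; Mg = 0.79744, O = 0.79744.
FeO (M=71.844): mol = 0.15019; Fe = 0.15019, O = 0.15019.
SiO2 (M=60.083): mol = 0.93854; Si = 0.93854, O = 1.87708.
ΣO = 2.82471; factor = 6/ΣO = 2.12411.
Mg apfu = 0.79744 × 2.12411 = 1.694.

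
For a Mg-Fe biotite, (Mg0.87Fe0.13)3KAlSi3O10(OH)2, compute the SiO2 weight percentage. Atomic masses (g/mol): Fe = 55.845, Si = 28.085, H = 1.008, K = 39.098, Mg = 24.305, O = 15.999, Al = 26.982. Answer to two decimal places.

41.96 wt%

M((Mg0.87Fe0.13)3KAlSi3O10(OH)2) = 429.555 g/mol; M(SiO2) = 60.083 g/mol.
Moles SiO2 per formula unit = 3 Si ÷ 1 = 3.0000.
SiO2 fraction = (3.0000 × 60.083) / 429.555 = 180.249/429.555 = 0.4196.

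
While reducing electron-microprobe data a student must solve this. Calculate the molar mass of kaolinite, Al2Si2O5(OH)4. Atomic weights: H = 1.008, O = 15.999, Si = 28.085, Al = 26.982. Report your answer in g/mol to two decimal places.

The formula mass is the sum 2×26.982 + 2×28.085 + 9×15.999 + 4×1.008.

258.16 g/mol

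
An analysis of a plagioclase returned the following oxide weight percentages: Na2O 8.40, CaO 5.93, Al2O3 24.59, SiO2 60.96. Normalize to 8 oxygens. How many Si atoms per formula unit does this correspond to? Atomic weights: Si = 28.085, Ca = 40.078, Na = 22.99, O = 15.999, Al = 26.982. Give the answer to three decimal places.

8.40 wt% Na2O ÷ 61.979 g/mol = 0.13553 mol, giving 0.27106 Na and 0.13553 O.
5.93 wt% CaO ÷ 56.077 g/mol = 0.10575 mol, giving 0.10575 Ca and 0.10575 O.
24.59 wt% Al2O3 ÷ 101.961 g/mol = 0.24117 mol, giving 0.48234 Al and 0.72351 O.
60.96 wt% SiO2 ÷ 60.083 g/mol = 1.01460 mol, giving 1.01460 Si and 2.02920 O.
Oxygen sums to 2.99399; scaling by 8/2.99399 = 2.67202 puts the formula on 8 O.
Si: 1.01460 × 2.67202 = 2.711 atoms per formula unit.

2.711 Si apfu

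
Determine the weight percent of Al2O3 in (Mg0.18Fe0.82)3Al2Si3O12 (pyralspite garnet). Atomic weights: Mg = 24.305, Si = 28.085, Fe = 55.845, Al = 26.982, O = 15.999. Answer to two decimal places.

21.21 wt%

Molar mass of (Mg0.18Fe0.82)3Al2Si3O12 = 0.54*24.305 + 2.46*55.845 + 2*26.982 + 3*28.085 + 12*15.999 = 480.710 g/mol.
Each formula unit contains 2 Al, equivalent to 2/2 = 1.0000 mol Al2O3.
M(Al2O3) = 2×26.982 + 3×15.999 = 101.961 g/mol.
Mass of Al2O3 per formula unit = 1.0000 × 101.961 = 101.961 g.
Al2O3 wt% = 101.961 / 480.710 × 100 = 21.21%.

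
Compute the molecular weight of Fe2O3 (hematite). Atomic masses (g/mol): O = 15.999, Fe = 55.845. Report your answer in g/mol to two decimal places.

159.69 g/mol

M = 2×55.845 + 3×15.999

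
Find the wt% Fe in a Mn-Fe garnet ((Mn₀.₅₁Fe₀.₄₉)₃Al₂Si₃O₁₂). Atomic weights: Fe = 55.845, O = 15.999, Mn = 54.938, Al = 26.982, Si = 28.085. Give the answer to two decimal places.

Molar mass of (Mn₀.₅₁Fe₀.₄₉)₃Al₂Si₃O₁₂: 1.53×54.938 + 1.47×55.845 + 2×26.982 + 3×28.085 + 12×15.999 = 496.354 g/mol.
Mass of Fe per formula unit: 1.47 × 55.845 = 82.092 g.
Weight fraction Fe = 82.092 / 496.354 = 0.1654.

16.54 weight percent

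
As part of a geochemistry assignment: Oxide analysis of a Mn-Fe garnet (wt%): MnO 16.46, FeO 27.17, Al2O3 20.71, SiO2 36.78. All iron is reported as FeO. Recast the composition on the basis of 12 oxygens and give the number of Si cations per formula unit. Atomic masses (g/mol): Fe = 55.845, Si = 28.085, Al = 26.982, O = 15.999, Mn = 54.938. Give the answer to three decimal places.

16.46 wt% MnO ÷ 70.937 g/mol = 0.23204 mol, giving 0.23204 Mn and 0.23204 O.
27.17 wt% FeO ÷ 71.844 g/mol = 0.37818 mol, giving 0.37818 Fe and 0.37818 O.
20.71 wt% Al2O3 ÷ 101.961 g/mol = 0.20312 mol, giving 0.40624 Al and 0.60936 O.
36.78 wt% SiO2 ÷ 60.083 g/mol = 0.61215 mol, giving 0.61215 Si and 1.22430 O.
Oxygen sums to 2.44388; scaling by 12/2.44388 = 4.91022 puts the formula on 12 O.
Si: 0.61215 × 4.91022 = 3.006 atoms per formula unit.

3.006 Si apfu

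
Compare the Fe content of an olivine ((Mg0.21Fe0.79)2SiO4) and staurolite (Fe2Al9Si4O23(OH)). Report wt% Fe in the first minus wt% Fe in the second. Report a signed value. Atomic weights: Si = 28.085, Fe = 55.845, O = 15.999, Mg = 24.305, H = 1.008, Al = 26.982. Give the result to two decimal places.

First mineral: 88.235 g Fe in 190.524 g formula = 46.31 wt% Fe.
Second mineral: 111.690 g Fe in 851.852 g formula = 13.11 wt% Fe.
46.31% − 13.11% gives a difference of 33.20 percentage points.

33.20 percentage points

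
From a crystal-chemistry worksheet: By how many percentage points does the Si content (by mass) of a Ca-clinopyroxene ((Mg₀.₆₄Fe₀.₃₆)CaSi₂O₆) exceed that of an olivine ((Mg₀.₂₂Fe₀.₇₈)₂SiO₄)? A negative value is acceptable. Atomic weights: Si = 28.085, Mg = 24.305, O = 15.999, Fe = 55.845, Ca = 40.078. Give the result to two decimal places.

9.86 percentage points

M((Mg₀.₆₄Fe₀.₃₆)CaSi₂O₆) = 227.901 g/mol, so wt% Si = 56.170/227.901 × 100 = 24.65%.
M((Mg₀.₂₂Fe₀.₇₈)₂SiO₄) = 189.893 g/mol, so wt% Si = 28.085/189.893 × 100 = 14.79%.
24.65 − 14.79 = 9.86 pp.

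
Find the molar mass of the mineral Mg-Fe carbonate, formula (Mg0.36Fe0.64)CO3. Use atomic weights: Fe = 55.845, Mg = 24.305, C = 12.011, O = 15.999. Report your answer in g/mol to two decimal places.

104.50 g/mol

Mg: 0.36 × 24.305 = 8.7498
Fe: 0.64 × 55.845 = 35.7408
C: 1 × 12.011 = 12.0110
O: 3 × 15.999 = 47.9970
Summing the contributions gives the formula mass.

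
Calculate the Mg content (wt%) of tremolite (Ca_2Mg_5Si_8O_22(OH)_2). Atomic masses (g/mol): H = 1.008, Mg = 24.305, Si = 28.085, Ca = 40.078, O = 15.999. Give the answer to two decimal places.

14.96 wt%

M(Ca_2Mg_5Si_8O_22(OH)_2) = 812.353 g/mol.
Mg contributes 5 × 24.305 = 121.525 g per mole.
121.525/812.353 = 0.1496 → 14.96%.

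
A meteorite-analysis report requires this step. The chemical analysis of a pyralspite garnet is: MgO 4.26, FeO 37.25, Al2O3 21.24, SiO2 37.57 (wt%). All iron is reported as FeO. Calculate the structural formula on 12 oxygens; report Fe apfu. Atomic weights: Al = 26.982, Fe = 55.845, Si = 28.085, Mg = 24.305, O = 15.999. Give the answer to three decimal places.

4.26 wt% MgO ÷ 40.304 g/mol = 0.10570 mol, giving 0.10570 Mg and 0.10570 O.
37.25 wt% FeO ÷ 71.844 g/mol = 0.51848 mol, giving 0.51848 Fe and 0.51848 O.
21.24 wt% Al2O3 ÷ 101.961 g/mol = 0.20831 mol, giving 0.41662 Al and 0.62493 O.
37.57 wt% SiO2 ÷ 60.083 g/mol = 0.62530 mol, giving 0.62530 Si and 1.25060 O.
Oxygen sums to 2.49971; scaling by 12/2.49971 = 4.80056 puts the formula on 12 O.
Fe: 0.51848 × 4.80056 = 2.489 atoms per formula unit.

2.489 Fe apfu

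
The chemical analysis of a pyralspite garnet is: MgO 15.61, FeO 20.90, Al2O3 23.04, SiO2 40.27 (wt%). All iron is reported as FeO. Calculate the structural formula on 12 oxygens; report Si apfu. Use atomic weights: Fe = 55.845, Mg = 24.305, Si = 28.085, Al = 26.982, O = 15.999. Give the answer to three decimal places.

2.983 Si apfu

15.61 wt% MgO ÷ 40.304 g/mol = 0.38731 mol, giving 0.38731 Mg and 0.38731 O.
20.90 wt% FeO ÷ 71.844 g/mol = 0.29091 mol, giving 0.29091 Fe and 0.29091 O.
23.04 wt% Al2O3 ÷ 101.961 g/mol = 0.22597 mol, giving 0.45194 Al and 0.67791 O.
40.27 wt% SiO2 ÷ 60.083 g/mol = 0.67024 mol, giving 0.67024 Si and 1.34048 O.
Oxygen sums to 2.69661; scaling by 12/2.69661 = 4.45003 puts the formula on 12 O.
Si: 0.67024 × 4.45003 = 2.983 atoms per formula unit.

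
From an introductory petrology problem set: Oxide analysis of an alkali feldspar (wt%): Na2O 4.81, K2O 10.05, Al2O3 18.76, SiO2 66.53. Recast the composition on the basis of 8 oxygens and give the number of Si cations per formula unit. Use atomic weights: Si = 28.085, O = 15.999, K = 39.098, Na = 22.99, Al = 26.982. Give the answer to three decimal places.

3.002 Si apfu

Na2O: 4.81/61.979 = 0.07761 mol → 0.15522 mol Na, 0.07761 mol O.
K2O: 10.05/94.195 = 0.10669 mol → 0.21338 mol K, 0.10669 mol O.
Al2O3: 18.76/101.961 = 0.18399 mol → 0.36798 mol Al, 0.55197 mol O.
SiO2: 66.53/60.083 = 1.10730 mol → 1.10730 mol Si, 2.21460 mol O.
Total oxygen = 2.95087 mol. Normalization factor = 8/2.95087 = 2.71106.
Si per 8 O = 1.10730 × 2.71106 = 3.002.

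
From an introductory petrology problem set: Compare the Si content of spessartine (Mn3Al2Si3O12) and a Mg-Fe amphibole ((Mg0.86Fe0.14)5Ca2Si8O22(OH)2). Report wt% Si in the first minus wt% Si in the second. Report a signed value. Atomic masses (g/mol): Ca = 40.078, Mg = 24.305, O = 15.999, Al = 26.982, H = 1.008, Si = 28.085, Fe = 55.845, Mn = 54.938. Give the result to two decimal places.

-9.91 percentage points

First mineral: 84.255 g Si in 495.021 g formula = 17.02 wt% Si.
Second mineral: 224.680 g Si in 834.431 g formula = 26.93 wt% Si.
17.02% − 26.93% gives a difference of -9.91 percentage points.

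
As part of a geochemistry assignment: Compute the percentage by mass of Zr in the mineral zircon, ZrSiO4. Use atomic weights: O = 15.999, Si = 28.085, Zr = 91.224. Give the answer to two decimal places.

49.77 wt%

Formula mass = 1·91.224 + 1·28.085 + 4·15.999 = 183.305 g/mol, of which 91.224 g is Zr.
So Zr makes up 91.224/183.305 = 0.4977 of the mass, i.e. 49.77%.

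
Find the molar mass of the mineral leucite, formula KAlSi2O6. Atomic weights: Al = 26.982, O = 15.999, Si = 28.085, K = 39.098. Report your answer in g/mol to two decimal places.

M = 1(39.098) + 1(26.982) + 2(28.085) + 6(15.999)

218.24 g/mol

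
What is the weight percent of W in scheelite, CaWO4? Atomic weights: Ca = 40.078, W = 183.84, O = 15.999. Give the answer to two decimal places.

Formula mass = 1·40.078 + 1·183.84 + 4·15.999 = 287.914 g/mol, of which 183.840 g is W.
So W makes up 183.840/287.914 = 0.6385 of the mass, i.e. 63.85%.

63.85 mass %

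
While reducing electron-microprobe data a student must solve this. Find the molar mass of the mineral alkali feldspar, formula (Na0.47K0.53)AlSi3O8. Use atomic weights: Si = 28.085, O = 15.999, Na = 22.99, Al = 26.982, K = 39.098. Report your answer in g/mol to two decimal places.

270.76 g/mol

Na: 0.47 × 22.99 = 10.8053
K: 0.53 × 39.098 = 20.7219
Al: 1 × 26.982 = 26.9820
Si: 3 × 28.085 = 84.2550
O: 8 × 15.999 = 127.9920
Summing the contributions gives the formula mass.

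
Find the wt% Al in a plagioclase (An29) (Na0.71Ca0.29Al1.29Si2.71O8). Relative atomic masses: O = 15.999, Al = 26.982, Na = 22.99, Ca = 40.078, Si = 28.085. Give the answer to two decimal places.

13.04 mass %

M(Na0.71Ca0.29Al1.29Si2.71O8) = 266.855 g/mol.
Al contributes 1.29 × 26.982 = 34.807 g per mole.
34.807/266.855 = 0.1304 → 13.04%.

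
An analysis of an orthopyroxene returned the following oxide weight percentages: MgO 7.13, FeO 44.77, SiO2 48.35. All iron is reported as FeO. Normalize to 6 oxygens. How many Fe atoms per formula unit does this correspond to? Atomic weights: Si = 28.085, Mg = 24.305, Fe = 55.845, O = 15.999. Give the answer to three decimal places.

MgO (M=40.304): mol = 0.17691; Mg = 0.17691, O = 0.17691.
FeO (M=71.844): mol = 0.62316; Fe = 0.62316, O = 0.62316.
SiO2 (M=60.083): mol = 0.80472; Si = 0.80472, O = 1.60944.
ΣO = 2.40951; factor = 6/ΣO = 2.49013.
Fe apfu = 0.62316 × 2.49013 = 1.552.

1.552 Fe apfu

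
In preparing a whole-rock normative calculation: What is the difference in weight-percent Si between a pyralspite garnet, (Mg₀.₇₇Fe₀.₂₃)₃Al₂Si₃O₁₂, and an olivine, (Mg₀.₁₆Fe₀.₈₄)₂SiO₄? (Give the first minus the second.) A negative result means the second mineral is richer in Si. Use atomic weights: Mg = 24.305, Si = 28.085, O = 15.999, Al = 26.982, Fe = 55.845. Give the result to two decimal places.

First mineral: 84.255 g Si in 424.885 g formula = 19.83 wt% Si.
Second mineral: 28.085 g Si in 193.678 g formula = 14.50 wt% Si.
19.83% − 14.50% gives a difference of 5.33 percentage points.

5.33 percentage points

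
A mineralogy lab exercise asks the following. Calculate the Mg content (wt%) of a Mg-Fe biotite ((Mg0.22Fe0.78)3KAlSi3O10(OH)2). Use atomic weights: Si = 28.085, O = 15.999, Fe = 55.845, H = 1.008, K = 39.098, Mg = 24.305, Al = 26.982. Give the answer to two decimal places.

Formula mass = 0.66×24.305 + 2.34×55.845 + 1×39.098 + 1×26.982 + 3×28.085 + 12×15.999 + 2×1.008 = 491.058 g/mol, of which 16.041 g is Mg.
So Mg makes up 16.041/491.058 = 0.0327 of the mass, i.e. 3.27%.

3.27 wt%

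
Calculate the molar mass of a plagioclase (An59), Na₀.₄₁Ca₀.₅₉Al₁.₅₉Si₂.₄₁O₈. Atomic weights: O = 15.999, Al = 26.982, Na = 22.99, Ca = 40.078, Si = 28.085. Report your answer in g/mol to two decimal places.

M = 0.41(22.99) + 0.59(40.078) + 1.59(26.982) + 2.41(28.085) + 8(15.999)

271.65 g/mol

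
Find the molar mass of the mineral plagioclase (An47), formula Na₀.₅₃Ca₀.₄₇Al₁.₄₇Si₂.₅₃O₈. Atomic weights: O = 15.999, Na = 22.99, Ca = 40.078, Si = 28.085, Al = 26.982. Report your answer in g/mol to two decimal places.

269.73 g/mol

The formula mass is the sum 0.53*22.99 + 0.47*40.078 + 1.47*26.982 + 2.53*28.085 + 8*15.999.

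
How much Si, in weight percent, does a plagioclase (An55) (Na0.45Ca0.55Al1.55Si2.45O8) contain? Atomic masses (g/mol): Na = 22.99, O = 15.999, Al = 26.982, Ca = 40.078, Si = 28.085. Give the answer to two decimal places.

M(Na0.45Ca0.55Al1.55Si2.45O8) = 271.011 g/mol.
Si contributes 2.45 × 28.085 = 68.808 g per mole.
68.808/271.011 = 0.2539 → 25.39%.

25.39 weight percent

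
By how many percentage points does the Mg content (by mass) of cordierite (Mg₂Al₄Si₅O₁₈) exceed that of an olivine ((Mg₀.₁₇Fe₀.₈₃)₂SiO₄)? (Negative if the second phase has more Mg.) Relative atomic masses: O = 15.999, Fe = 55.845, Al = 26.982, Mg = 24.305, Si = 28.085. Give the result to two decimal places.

4.03 percentage points

Mg in Mg₂Al₄Si₅O₁₈: molar mass 584.945 g/mol; 2×24.305 = 48.610 g → 8.31 wt%.
Mg in (Mg₀.₁₇Fe₀.₈₃)₂SiO₄: molar mass 193.047 g/mol; 0.34×24.305 = 8.264 g → 4.28 wt%.
Difference = 8.31 − 4.28 = 4.03 percentage points.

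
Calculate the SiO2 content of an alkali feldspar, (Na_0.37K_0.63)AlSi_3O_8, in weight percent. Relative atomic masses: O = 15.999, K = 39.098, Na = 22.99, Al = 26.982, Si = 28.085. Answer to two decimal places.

M((Na_0.37K_0.63)AlSi_3O_8) = 272.367 g/mol; M(SiO2) = 60.083 g/mol.
Moles SiO2 per formula unit = 3 Si ÷ 1 = 3.0000.
SiO2 fraction = (3.0000 × 60.083) / 272.367 = 180.249/272.367 = 0.6618.

66.18 wt%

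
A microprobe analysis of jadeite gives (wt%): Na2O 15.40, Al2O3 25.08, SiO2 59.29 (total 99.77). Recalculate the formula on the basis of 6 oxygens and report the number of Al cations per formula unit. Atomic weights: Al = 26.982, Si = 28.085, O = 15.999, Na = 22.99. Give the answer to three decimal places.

0.997 Al apfu

Na2O: 15.40/61.979 = 0.24847 mol → 0.49694 mol Na, 0.24847 mol O.
Al2O3: 25.08/101.961 = 0.24598 mol → 0.49196 mol Al, 0.73794 mol O.
SiO2: 59.29/60.083 = 0.98680 mol → 0.98680 mol Si, 1.97360 mol O.
Total oxygen = 2.96001 mol. Normalization factor = 6/2.96001 = 2.02702.
Al per 6 O = 0.49196 × 2.02702 = 0.997.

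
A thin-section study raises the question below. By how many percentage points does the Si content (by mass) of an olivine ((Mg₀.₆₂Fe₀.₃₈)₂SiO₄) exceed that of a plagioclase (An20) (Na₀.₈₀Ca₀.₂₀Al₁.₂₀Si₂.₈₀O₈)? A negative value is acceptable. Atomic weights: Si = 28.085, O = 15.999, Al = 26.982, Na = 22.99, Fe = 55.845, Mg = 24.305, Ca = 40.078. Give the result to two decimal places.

Si in (Mg₀.₆₂Fe₀.₃₈)₂SiO₄: molar mass 164.661 g/mol; 1×28.085 = 28.085 g → 17.06 wt%.
Si in Na₀.₈₀Ca₀.₂₀Al₁.₂₀Si₂.₈₀O₈: molar mass 265.416 g/mol; 2.80×28.085 = 78.638 g → 29.63 wt%.
Difference = 17.06 − 29.63 = -12.57 percentage points.

-12.57 percentage points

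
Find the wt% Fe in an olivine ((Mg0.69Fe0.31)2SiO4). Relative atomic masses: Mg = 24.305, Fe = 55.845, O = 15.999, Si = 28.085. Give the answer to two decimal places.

21.61 weight percent

M((Mg0.69Fe0.31)2SiO4) = 160.246 g/mol.
Fe contributes 0.62 × 55.845 = 34.624 g per mole.
34.624/160.246 = 0.2161 → 21.61%.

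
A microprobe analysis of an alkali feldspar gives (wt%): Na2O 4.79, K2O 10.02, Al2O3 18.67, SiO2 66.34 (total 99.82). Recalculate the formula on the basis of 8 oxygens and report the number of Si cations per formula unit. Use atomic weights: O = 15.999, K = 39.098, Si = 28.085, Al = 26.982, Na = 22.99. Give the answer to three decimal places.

Na2O: 4.79/61.979 = 0.07728 mol → 0.15456 mol Na, 0.07728 mol O.
K2O: 10.02/94.195 = 0.10638 mol → 0.21276 mol K, 0.10638 mol O.
Al2O3: 18.67/101.961 = 0.18311 mol → 0.36622 mol Al, 0.54933 mol O.
SiO2: 66.34/60.083 = 1.10414 mol → 1.10414 mol Si, 2.20828 mol O.
Total oxygen = 2.94127 mol. Normalization factor = 8/2.94127 = 2.71991.
Si per 8 O = 1.10414 × 2.71991 = 3.003.

3.003 Si apfu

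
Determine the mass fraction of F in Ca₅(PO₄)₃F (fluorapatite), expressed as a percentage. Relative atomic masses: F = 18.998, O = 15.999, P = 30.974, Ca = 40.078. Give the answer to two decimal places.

Formula mass = 5*40.078 + 3*30.974 + 12*15.999 + 1*18.998 = 504.298 g/mol, of which 18.998 g is F.
So F makes up 18.998/504.298 = 0.0377 of the mass, i.e. 3.77%.

3.77 mass %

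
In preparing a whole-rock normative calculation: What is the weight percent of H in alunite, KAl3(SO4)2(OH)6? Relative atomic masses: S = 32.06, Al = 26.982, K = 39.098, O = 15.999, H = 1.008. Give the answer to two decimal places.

1.46 mass %

Molar mass of KAl3(SO4)2(OH)6: 1×39.098 + 3×26.982 + 2×32.06 + 14×15.999 + 6×1.008 = 414.198 g/mol.
Mass of H per formula unit: 6 × 1.008 = 6.048 g.
Weight fraction H = 6.048 / 414.198 = 0.0146.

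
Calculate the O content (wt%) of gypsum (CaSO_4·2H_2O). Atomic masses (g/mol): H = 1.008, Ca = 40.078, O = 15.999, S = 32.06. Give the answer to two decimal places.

55.76 wt%

Molar mass of CaSO_4·2H_2O: 1·40.078 + 1·32.06 + 6·15.999 + 4·1.008 = 172.164 g/mol.
Mass of O per formula unit: 6 × 15.999 = 95.994 g.
Weight fraction O = 95.994 / 172.164 = 0.5576.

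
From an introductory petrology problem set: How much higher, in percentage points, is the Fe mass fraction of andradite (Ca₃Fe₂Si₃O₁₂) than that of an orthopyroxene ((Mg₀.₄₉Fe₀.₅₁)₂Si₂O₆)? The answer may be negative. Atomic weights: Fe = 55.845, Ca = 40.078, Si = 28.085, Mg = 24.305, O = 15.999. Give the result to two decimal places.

M(Ca₃Fe₂Si₃O₁₂) = 508.167 g/mol, so wt% Fe = 111.690/508.167 × 100 = 21.98%.
M((Mg₀.₄₉Fe₀.₅₁)₂Si₂O₆) = 232.945 g/mol, so wt% Fe = 56.962/232.945 × 100 = 24.45%.
21.98 − 24.45 = -2.47 pp.

-2.47 percentage points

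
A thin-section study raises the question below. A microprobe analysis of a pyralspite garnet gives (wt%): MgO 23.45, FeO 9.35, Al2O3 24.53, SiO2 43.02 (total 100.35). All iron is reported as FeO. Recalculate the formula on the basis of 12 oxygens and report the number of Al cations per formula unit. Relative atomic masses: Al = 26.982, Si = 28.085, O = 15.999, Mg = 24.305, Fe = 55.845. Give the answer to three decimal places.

MgO: 23.45/40.304 = 0.58183 mol → 0.58183 mol Mg, 0.58183 mol O.
FeO: 9.35/71.844 = 0.13014 mol → 0.13014 mol Fe, 0.13014 mol O.
Al2O3: 24.53/101.961 = 0.24058 mol → 0.48116 mol Al, 0.72174 mol O.
SiO2: 43.02/60.083 = 0.71601 mol → 0.71601 mol Si, 1.43202 mol O.
Total oxygen = 2.86573 mol. Normalization factor = 12/2.86573 = 4.18741.
Al per 12 O = 0.48116 × 4.18741 = 2.015.

2.015 Al apfu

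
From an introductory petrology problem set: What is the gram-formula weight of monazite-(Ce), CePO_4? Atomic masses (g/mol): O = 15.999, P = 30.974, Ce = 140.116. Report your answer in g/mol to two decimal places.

235.09 g/mol

The formula mass is the sum 1×140.116 + 1×30.974 + 4×15.999.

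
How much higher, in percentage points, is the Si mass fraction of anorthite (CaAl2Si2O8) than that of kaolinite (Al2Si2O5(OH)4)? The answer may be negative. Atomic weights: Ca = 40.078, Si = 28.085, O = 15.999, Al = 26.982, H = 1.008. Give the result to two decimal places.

-1.57 percentage points

First mineral: 56.170 g Si in 278.204 g formula = 20.19 wt% Si.
Second mineral: 56.170 g Si in 258.157 g formula = 21.76 wt% Si.
20.19% − 21.76% gives a difference of -1.57 percentage points.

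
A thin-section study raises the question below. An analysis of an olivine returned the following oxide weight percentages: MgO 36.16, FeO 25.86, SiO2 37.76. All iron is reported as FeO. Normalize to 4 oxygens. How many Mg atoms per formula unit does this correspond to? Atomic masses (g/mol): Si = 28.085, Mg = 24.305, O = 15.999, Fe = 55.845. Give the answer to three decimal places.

MgO (M=40.304): mol = 0.89718; Mg = 0.89718, O = 0.89718.
FeO (M=71.844): mol = 0.35995; Fe = 0.35995, O = 0.35995.
SiO2 (M=60.083): mol = 0.62846; Si = 0.62846, O = 1.25692.
ΣO = 2.51405; factor = 4/ΣO = 1.59106.
Mg apfu = 0.89718 × 1.59106 = 1.427.

1.427 Mg apfu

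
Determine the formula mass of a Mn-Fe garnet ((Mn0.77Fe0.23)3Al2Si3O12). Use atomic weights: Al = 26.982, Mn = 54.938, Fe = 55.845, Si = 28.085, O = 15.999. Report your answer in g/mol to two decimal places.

M = 2.31·54.938 + 0.69·55.845 + 2·26.982 + 3·28.085 + 12·15.999

495.65 g/mol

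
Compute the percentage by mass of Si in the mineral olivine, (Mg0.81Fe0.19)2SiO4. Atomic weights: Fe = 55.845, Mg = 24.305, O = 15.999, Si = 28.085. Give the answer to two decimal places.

18.40 mass %

Molar mass of (Mg0.81Fe0.19)2SiO4: 1.62*24.305 + 0.38*55.845 + 1*28.085 + 4*15.999 = 152.676 g/mol.
Mass of Si per formula unit: 1 × 28.085 = 28.085 g.
Weight fraction Si = 28.085 / 152.676 = 0.1840.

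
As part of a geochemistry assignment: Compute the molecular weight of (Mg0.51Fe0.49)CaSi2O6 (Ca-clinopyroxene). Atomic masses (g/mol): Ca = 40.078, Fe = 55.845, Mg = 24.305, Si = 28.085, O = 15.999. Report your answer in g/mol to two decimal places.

The formula mass is the sum 0.51·24.305 + 0.49·55.845 + 1·40.078 + 2·28.085 + 6·15.999.

232.00 g/mol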